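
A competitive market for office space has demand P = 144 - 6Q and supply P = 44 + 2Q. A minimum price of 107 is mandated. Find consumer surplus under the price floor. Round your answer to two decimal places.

114.08

Without the control, 144 - 6Q = 44 + 2Q so Q* = 12.5 and P* = 69.
At the floor price 107, quantity demanded is (144 - 107)/6 = 6.1667; demand is the short side, so Q = 6.1667 trades at P = 107.
CS is the triangle under demand above 107: (1/2)(6.1667)(144 - 107) = 114.0833.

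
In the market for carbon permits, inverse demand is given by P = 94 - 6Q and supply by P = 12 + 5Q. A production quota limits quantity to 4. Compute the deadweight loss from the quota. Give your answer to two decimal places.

Unrestricted equilibrium: Q* = (94 - 12)/(6 + 5) = 7.4545.
At Q = 4 the demand price is 94 - 6(4) = 70 and the supply price is 12 + 5(4) = 32.
Deadweight loss is the triangle between the curves from 4 to 7.4545: (1/2)(70 - 32)(7.4545 - 4) = 65.6364.

65.64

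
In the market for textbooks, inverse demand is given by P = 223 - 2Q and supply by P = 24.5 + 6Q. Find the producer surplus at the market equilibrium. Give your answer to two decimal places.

1846.98

Equilibrium: 223 - 2Q = 24.5 + 6Q, so Q* = 24.8125 and P* = 173.375.
The supply curve's price intercept is 24.5, so PS = (1/2)(Q*)(P* - 24.5) = (1/2)(24.8125)(148.875) = 1846.9805.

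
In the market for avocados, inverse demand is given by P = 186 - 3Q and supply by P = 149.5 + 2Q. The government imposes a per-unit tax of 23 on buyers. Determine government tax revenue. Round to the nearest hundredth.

Without the tax, 186 - 3Q = 149.5 + 2Q so Q* = 7.3 and P* = 164.1.
A tax on buyers shifts demand down by 23: (186 - 23) - 3Q = 149.5 + 2Q, so Q_t = 2.7. Buyers pay P_b = 177.9; sellers receive P_s = P_b - 23 = 154.9.
Tax revenue = t x Q_t = 23 x 2.7 = 62.1.

62.10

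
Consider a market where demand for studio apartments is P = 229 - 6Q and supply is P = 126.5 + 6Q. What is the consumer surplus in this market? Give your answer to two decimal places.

218.88

Setting demand equal to supply, 102.5 = 12Q, so Q* = 8.5417 and P* = 177.75.
Consumer surplus is the triangle under demand above P*: (1/2)(8.5417)(229 - 177.75) = (1/2)(8.5417)(51.25) = 218.8802.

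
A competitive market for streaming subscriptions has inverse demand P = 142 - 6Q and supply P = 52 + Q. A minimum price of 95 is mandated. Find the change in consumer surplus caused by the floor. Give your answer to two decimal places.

-311.84

Free-market equilibrium: 142 - 6Q = 52 + Q gives Q* = 12.8571, P* = 64.8571.
At the floor price 95, quantity demanded is (142 - 95)/6 = 7.8333; demand is the short side, so Q = 7.8333 trades at P = 95.
CS goes from (1/2)(12.8571)(77.1429) = 495.9184 to 184.0833 (computed as (142 - 95)(7.8333) - (1/2)(6)(7.8333)^2), a change of -311.835.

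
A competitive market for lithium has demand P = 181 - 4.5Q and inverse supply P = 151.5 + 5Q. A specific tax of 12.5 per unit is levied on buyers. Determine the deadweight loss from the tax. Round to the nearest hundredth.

8.22

Pre-tax equilibrium: 181 - 4.5Q = 151.5 + 5Q gives Q* = 3.1053, P* = 167.0263.
With the tax, buyers' net willingness to pay falls by 12.5: (181 - 12.5) - 4.5Q = 151.5 + 5Q, so Q_t = 1.7895. Buyers pay P_b = 172.9474; sellers receive P_s = P_b - 12.5 = 160.4474.
Deadweight loss is the triangle between the curves from Q_t to Q*: (1/2)(3.1053 - 1.7895)(12.5) = 8.2237.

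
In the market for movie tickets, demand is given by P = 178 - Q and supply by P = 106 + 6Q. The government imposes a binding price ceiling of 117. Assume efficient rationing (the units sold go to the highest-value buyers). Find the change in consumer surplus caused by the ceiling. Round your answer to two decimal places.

57.25

Free-market equilibrium: 178 - Q = 106 + 6Q gives Q* = 10.2857, P* = 167.7143.
At the ceiling price 117, quantity supplied is (117 - 106)/6 = 1.8333; supply is the short side, so Q = 1.8333 trades at P = 117.
CS goes from (1/2)(10.2857)(10.2857) = 52.898 to 110.1528 (computed as (178 - 117)(1.8333) - (1/2)(1)(1.8333)^2), a change of 57.2548.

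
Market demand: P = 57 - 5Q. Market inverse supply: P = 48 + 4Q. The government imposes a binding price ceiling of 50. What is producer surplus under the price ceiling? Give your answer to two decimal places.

Without the control, 57 - 5Q = 48 + 4Q so Q* = 1 and P* = 52.
At P = 50, sellers supply (50 - 48)/4 = 0.5 while buyers want more, so the quantity traded is 0.5 at price 50.
PS is the triangle above supply below 50: (1/2)(0.5)(50 - 48) = 0.5.

0.50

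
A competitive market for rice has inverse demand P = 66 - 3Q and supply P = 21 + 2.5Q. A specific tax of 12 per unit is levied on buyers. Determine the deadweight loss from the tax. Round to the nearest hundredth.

13.09

Without the tax, 66 - 3Q = 21 + 2.5Q so Q* = 8.1818 and P* = 41.4545.
A tax on buyers shifts demand down by 12: (66 - 12) - 3Q = 21 + 2.5Q, so Q_t = 6. Buyers pay P_b = 48; sellers receive P_s = P_b - 12 = 36.
The welfare triangle lost has base Q* - Q_t = 2.1818 and height t = 12, so DWL = (1/2)(2.1818)(12) = 13.0909.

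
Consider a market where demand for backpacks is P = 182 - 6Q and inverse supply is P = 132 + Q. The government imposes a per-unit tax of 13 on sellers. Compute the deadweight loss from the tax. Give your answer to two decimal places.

Pre-tax equilibrium: 182 - 6Q = 132 + Q gives Q* = 7.1429, P* = 139.1429.
A tax on sellers shifts supply up by 13: 182 - 6Q = 132 + Q + 13, so Q_t = 5.2857. Buyers pay P_b = 150.2857; sellers receive P_s = P_b - 13 = 137.2857.
The welfare triangle lost has base Q* - Q_t = 1.8571 and height t = 13, so DWL = (1/2)(1.8571)(13) = 12.0714.

12.07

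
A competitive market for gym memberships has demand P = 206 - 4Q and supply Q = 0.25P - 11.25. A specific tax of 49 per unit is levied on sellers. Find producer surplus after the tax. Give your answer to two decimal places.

392.00

Rewriting supply in inverse form: P = 45 + 4Q.
Without the tax, 206 - 4Q = 45 + 4Q so Q* = 20.125 and P* = 125.5.
With the tax, sellers need 49 more per unit: 206 - 4Q = 45 + 4Q + 49, so Q_t = 14. Buyers pay P_b = 150; sellers receive P_s = P_b - 49 = 101.
Producer surplus is the triangle above supply below P_s: (1/2)(14)(101 - 45) = 392.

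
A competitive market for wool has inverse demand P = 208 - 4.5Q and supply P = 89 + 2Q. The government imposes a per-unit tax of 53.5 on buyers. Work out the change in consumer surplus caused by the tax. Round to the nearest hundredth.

-525.66

Without the tax, 208 - 4.5Q = 89 + 2Q so Q* = 18.3077 and P* = 125.6154.
With the tax, buyers' net willingness to pay falls by 53.5: (208 - 53.5) - 4.5Q = 89 + 2Q, so Q_t = 10.0769. Buyers pay P_b = 162.6538; sellers receive P_s = P_b - 53.5 = 109.1538.
CS falls from (1/2)(18.3077)(82.3846) = 754.1361 to (1/2)(10.0769)(45.3462) = 228.4749, a change of -525.6612.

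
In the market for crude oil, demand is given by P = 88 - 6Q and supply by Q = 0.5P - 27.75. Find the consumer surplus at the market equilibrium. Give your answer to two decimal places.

49.51

Rewriting supply in inverse form: P = 55.5 + 2Q.
Set 88 - 6Q = 55.5 + 2Q, which gives 32.5 = 8Q, so Q* = 4.0625 and P* = 88 - 6(4.0625) = 63.625.
Consumer surplus is the triangle under demand above P*: (1/2)(4.0625)(88 - 63.625) = (1/2)(4.0625)(24.375) = 49.5117.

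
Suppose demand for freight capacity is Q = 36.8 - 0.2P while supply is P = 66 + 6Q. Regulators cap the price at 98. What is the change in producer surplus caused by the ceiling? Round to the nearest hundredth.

-259.89

Rewriting demand in inverse form: P = 184 - 5Q.
Without the control, 184 - 5Q = 66 + 6Q so Q* = 10.7273 and P* = 130.3636.
At the ceiling price 98, quantity supplied is (98 - 66)/6 = 5.3333; supply is the short side, so Q = 5.3333 trades at P = 98.
PS goes from (1/2)(10.7273)(64.3636) = 345.2231 to 85.3333 (computed as (98 - 66)(5.3333) - (1/2)(6)(5.3333)^2), a change of -259.8898.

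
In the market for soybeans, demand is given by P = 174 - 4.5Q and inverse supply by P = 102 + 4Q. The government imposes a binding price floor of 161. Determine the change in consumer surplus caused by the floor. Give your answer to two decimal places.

-142.66

Without the control, 174 - 4.5Q = 102 + 4Q so Q* = 8.4706 and P* = 135.8824.
At the floor price 161, quantity demanded is (174 - 161)/4.5 = 2.8889; demand is the short side, so Q = 2.8889 trades at P = 161.
CS goes from (1/2)(8.4706)(38.1176) = 161.4394 to 18.7778 (computed as (174 - 161)(2.8889) - (1/2)(4.5)(2.8889)^2), a change of -142.6617.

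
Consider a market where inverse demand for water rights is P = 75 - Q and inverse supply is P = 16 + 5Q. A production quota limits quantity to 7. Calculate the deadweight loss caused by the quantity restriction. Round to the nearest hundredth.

Without the quota, 75 - Q = 16 + 5Q gives Q* = 9.8333.
At Q = 7 the demand price is 75 - (7) = 68 and the supply price is 16 + 5(7) = 51.
DWL = (1/2)(gap between curves at 7) x (Q* - 7) = (1/2)(17)(2.8333) = 24.0833.

24.08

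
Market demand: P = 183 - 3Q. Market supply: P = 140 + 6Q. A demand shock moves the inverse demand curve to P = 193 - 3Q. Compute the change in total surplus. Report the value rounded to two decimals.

Initial equilibrium: Q_0 = 4.7778, P_0 = 168.6667; CS_0 = (1/2)(4.7778)(14.3333) = 34.2407, PS_0 = (1/2)(4.7778)(28.6667) = 68.4815.
New equilibrium: 193 - 3Q = 140 + 6Q gives Q_1 = 5.8889, P_1 = 175.3333; CS_1 = 52.0185, PS_1 = 104.037.
Change in total surplus = (52.0185 + 104.037) - (34.2407 + 68.4815) = 53.3333.

53.33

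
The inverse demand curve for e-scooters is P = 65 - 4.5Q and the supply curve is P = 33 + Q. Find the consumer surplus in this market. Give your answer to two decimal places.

76.17

Set 65 - 4.5Q = 33 + Q, which gives 32 = 5.5Q, so Q* = 5.8182 and P* = 65 - 4.5(5.8182) = 38.8182.
CS is the area between the demand curve and P* from 0 to Q*: (1/2)(5.8182)(26.1818) = 76.1653.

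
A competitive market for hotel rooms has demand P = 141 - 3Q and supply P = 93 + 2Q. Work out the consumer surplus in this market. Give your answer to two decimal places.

Set 141 - 3Q = 93 + 2Q, which gives 48 = 5Q, so Q* = 9.6 and P* = 141 - 3(9.6) = 112.2.
CS is the area between the demand curve and P* from 0 to Q*: (1/2)(9.6)(28.8) = 138.24.

138.24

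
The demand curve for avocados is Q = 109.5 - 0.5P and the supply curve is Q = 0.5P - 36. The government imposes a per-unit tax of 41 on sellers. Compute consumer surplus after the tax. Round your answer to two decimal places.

702.25

Rewriting demand in inverse form: P = 219 - 2Q.
Rewriting supply in inverse form: P = 72 + 2Q.
Without the tax, 219 - 2Q = 72 + 2Q so Q* = 36.75 and P* = 145.5.
A tax on sellers shifts supply up by 41: 219 - 2Q = 72 + 2Q + 41, so Q_t = 26.5. Buyers pay P_b = 166; sellers receive P_s = P_b - 41 = 125.
Consumer surplus is the triangle under demand above P_b: (1/2)(26.5)(219 - 166) = 702.25.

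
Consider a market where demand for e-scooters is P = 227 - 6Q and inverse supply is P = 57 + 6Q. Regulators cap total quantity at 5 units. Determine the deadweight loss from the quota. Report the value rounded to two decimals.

504.17

Unrestricted equilibrium: Q* = (227 - 57)/(6 + 6) = 14.1667.
At Q = 5 the demand price is 227 - 6(5) = 197 and the supply price is 57 + 6(5) = 87.
DWL = (1/2)(gap between curves at 5) x (Q* - 5) = (1/2)(110)(9.1667) = 504.1667.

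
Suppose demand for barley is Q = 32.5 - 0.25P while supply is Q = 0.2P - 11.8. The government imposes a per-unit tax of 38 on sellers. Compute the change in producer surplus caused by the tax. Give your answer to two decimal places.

-121.98

Rewriting demand in inverse form: P = 130 - 4Q.
Rewriting supply in inverse form: P = 59 + 5Q.
Pre-tax equilibrium: 130 - 4Q = 59 + 5Q gives Q* = 7.8889, P* = 98.4444.
A tax on sellers shifts supply up by 38: 130 - 4Q = 59 + 5Q + 38, so Q_t = 3.6667. Buyers pay P_b = 115.3333; sellers receive P_s = P_b - 38 = 77.3333.
PS falls from (1/2)(7.8889)(39.4444) = 155.5864 to (1/2)(3.6667)(18.3333) = 33.6111, a change of -121.9753.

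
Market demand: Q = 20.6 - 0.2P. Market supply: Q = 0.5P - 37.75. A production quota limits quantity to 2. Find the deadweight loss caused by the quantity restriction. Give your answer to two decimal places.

Rewriting demand in inverse form: P = 103 - 5Q.
Rewriting supply in inverse form: P = 75.5 + 2Q.
Without the quota, 103 - 5Q = 75.5 + 2Q gives Q* = 3.9286.
At Q = 2 the demand price is 103 - 5(2) = 93 and the supply price is 75.5 + 2(2) = 79.5.
DWL = (1/2)(gap between curves at 2) x (Q* - 2) = (1/2)(13.5)(1.9286) = 13.0179.

13.02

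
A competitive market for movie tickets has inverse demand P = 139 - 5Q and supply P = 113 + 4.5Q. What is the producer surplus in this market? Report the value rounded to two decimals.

16.85

Setting demand equal to supply, 26 = 9.5Q, so Q* = 2.7368 and P* = 125.3158.
The supply curve's price intercept is 113, so PS = (1/2)(Q*)(P* - 113) = (1/2)(2.7368)(12.3158) = 16.8532.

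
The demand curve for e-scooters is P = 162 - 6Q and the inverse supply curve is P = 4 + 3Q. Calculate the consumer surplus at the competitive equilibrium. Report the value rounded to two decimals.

Setting demand equal to supply, 158 = 9Q, so Q* = 17.5556 and P* = 56.6667.
Consumer surplus is the triangle under demand above P*: (1/2)(17.5556)(162 - 56.6667) = (1/2)(17.5556)(105.3333) = 924.5926.

924.59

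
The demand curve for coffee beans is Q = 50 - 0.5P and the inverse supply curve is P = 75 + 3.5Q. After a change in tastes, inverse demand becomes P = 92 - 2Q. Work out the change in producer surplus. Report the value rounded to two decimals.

Rewriting demand in inverse form: P = 100 - 2Q.
Initial equilibrium: Q_0 = 4.5455, P_0 = 90.9091; CS_0 = (1/2)(4.5455)(9.0909) = 20.6612, PS_0 = (1/2)(4.5455)(15.9091) = 36.157.
New equilibrium: 92 - 2Q = 75 + 3.5Q gives Q_1 = 3.0909, P_1 = 85.8182; CS_1 = 9.5537, PS_1 = 16.719.
Change in producer surplus = 16.719 - 36.157 = -19.438.

-19.44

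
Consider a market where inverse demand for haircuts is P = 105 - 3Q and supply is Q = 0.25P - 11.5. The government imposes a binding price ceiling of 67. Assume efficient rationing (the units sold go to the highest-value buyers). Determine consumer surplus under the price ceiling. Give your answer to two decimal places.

Rewriting supply in inverse form: P = 46 + 4Q.
Without the control, 105 - 3Q = 46 + 4Q so Q* = 8.4286 and P* = 79.7143.
At the ceiling price 67, quantity supplied is (67 - 46)/4 = 5.25; supply is the short side, so Q = 5.25 trades at P = 67.
The demand price at Q = 5.25 is 89.25. CS is the trapezoid between demand and 67 over [0, 5.25]: (1/2)[(105 - 67) + (89.25 - 67)](5.25) = 158.1562.

158.16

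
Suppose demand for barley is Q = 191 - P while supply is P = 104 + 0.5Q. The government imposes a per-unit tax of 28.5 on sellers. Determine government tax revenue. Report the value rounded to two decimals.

1111.50

Rewriting demand in inverse form: P = 191 - Q.
Pre-tax equilibrium: 191 - Q = 104 + 0.5Q gives Q* = 58, P* = 133.
With the tax, sellers need 28.5 more per unit: 191 - Q = 104 + 0.5Q + 28.5, so Q_t = 39. Buyers pay P_b = 152; sellers receive P_s = P_b - 28.5 = 123.5.
Tax revenue = t x Q_t = 28.5 x 39 = 1111.5.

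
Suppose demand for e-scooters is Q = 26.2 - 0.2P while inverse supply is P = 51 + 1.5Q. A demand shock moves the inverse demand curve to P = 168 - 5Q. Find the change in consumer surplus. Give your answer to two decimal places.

Rewriting demand in inverse form: P = 131 - 5Q.
Initial equilibrium: Q_0 = 12.3077, P_0 = 69.4615; CS_0 = (1/2)(12.3077)(61.5385) = 378.6982, PS_0 = (1/2)(12.3077)(18.4615) = 113.6095.
New equilibrium: 168 - 5Q = 51 + 1.5Q gives Q_1 = 18, P_1 = 78; CS_1 = 810, PS_1 = 243.
Change in consumer surplus = 810 - 378.6982 = 431.3018.

431.30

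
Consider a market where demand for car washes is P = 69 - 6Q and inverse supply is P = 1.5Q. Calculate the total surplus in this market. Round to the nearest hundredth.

317.40

Setting demand equal to supply, 69 = 7.5Q, so Q* = 9.2 and P* = 13.8.
Total surplus is the full triangle between the curves from 0 to Q*: (1/2)(9.2)(69 - 0) = 317.4.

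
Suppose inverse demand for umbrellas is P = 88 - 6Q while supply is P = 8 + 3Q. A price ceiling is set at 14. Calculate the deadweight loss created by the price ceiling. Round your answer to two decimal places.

Free-market equilibrium: 88 - 6Q = 8 + 3Q gives Q* = 8.8889, P* = 34.6667.
At the ceiling price 14, quantity supplied is (14 - 8)/3 = 2; supply is the short side, so Q = 2 trades at P = 14.
The lost-trades triangle has base Q* - 2 = 6.8889 and height equal to the gap between the curves at Q = 2, which is 76 - 14 = 62. DWL = (1/2)(6.8889)(62) = 213.5556.

213.56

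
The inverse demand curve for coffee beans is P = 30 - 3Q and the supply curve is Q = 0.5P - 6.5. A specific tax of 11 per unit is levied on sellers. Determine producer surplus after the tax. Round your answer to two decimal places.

1.44

Rewriting supply in inverse form: P = 13 + 2Q.
Pre-tax equilibrium: 30 - 3Q = 13 + 2Q gives Q* = 3.4, P* = 19.8.
With the tax, sellers need 11 more per unit: 30 - 3Q = 13 + 2Q + 11, so Q_t = 1.2. Buyers pay P_b = 26.4; sellers receive P_s = P_b - 11 = 15.4.
Producer surplus is the triangle above supply below P_s: (1/2)(1.2)(15.4 - 13) = 1.44.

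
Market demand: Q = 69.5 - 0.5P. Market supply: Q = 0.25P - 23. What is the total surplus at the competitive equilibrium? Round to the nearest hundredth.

Rewriting demand in inverse form: P = 139 - 2Q.
Rewriting supply in inverse form: P = 92 + 4Q.
Set 139 - 2Q = 92 + 4Q, which gives 47 = 6Q, so Q* = 7.8333 and P* = 139 - 2(7.8333) = 123.3333.
Total surplus is the full triangle between the curves from 0 to Q*: (1/2)(7.8333)(139 - 92) = 184.0833.

184.08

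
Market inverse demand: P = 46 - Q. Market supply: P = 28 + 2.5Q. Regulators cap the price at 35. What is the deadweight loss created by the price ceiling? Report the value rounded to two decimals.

Free-market equilibrium: 46 - Q = 28 + 2.5Q gives Q* = 5.1429, P* = 40.8571.
At the ceiling price 35, quantity supplied is (35 - 28)/2.5 = 2.8; supply is the short side, so Q = 2.8 trades at P = 35.
The lost-trades triangle has base Q* - 2.8 = 2.3429 and height equal to the gap between the curves at Q = 2.8, which is 43.2 - 35 = 8.2. DWL = (1/2)(2.3429)(8.2) = 9.6057.

9.61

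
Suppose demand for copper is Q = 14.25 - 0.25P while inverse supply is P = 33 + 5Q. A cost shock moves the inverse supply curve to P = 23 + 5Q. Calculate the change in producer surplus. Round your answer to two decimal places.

Rewriting demand in inverse form: P = 57 - 4Q.
Initial equilibrium: Q_0 = 2.6667, P_0 = 46.3333; CS_0 = (1/2)(2.6667)(10.6667) = 14.2222, PS_0 = (1/2)(2.6667)(13.3333) = 17.7778.
New equilibrium: 57 - 4Q = 23 + 5Q gives Q_1 = 3.7778, P_1 = 41.8889; CS_1 = 28.5432, PS_1 = 35.679.
Change in producer surplus = 35.679 - 17.7778 = 17.9012.

17.90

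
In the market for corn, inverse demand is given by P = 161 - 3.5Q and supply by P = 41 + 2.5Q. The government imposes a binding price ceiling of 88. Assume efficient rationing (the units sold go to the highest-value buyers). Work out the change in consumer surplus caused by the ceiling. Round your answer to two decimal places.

Free-market equilibrium: 161 - 3.5Q = 41 + 2.5Q gives Q* = 20, P* = 91.
At the ceiling price 88, quantity supplied is (88 - 41)/2.5 = 18.8; supply is the short side, so Q = 18.8 trades at P = 88.
CS goes from (1/2)(20)(70) = 700 to 753.88 (computed as (161 - 88)(18.8) - (1/2)(3.5)(18.8)^2), a change of 53.88.

53.88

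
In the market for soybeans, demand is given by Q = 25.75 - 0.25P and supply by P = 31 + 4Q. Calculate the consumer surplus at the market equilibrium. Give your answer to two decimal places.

Rewriting demand in inverse form: P = 103 - 4Q.
Setting demand equal to supply, 72 = 8Q, so Q* = 9 and P* = 67.
Consumer surplus is the triangle under demand above P*: (1/2)(9)(103 - 67) = (1/2)(9)(36) = 162.

162.00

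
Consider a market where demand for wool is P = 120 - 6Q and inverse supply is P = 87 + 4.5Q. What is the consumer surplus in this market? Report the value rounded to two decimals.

Set 120 - 6Q = 87 + 4.5Q, which gives 33 = 10.5Q, so Q* = 3.1429 and P* = 120 - 6(3.1429) = 101.1429.
CS is the area between the demand curve and P* from 0 to Q*: (1/2)(3.1429)(18.8571) = 29.6327.

29.63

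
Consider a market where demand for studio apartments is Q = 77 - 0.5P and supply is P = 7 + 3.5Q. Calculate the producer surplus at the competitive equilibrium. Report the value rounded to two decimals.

Rewriting demand in inverse form: P = 154 - 2Q.
Equilibrium: 154 - 2Q = 7 + 3.5Q, so Q* = 26.7273 and P* = 100.5455.
Producer surplus is the triangle above supply below P*: (1/2)(26.7273)(100.5455 - 7) = (1/2)(26.7273)(93.5455) = 1250.1074.

1250.11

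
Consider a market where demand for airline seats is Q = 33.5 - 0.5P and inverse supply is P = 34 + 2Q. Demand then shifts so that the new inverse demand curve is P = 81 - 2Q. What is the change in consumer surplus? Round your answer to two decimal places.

Rewriting demand in inverse form: P = 67 - 2Q.
Initial equilibrium: Q_0 = 8.25, P_0 = 50.5; CS_0 = (1/2)(8.25)(16.5) = 68.0625, PS_0 = (1/2)(8.25)(16.5) = 68.0625.
New equilibrium: 81 - 2Q = 34 + 2Q gives Q_1 = 11.75, P_1 = 57.5; CS_1 = 138.0625, PS_1 = 138.0625.
Change in consumer surplus = 138.0625 - 68.0625 = 70.

70.00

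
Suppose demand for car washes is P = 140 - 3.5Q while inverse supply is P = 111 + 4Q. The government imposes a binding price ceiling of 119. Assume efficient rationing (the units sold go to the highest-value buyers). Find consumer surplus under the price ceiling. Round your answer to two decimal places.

Free-market equilibrium: 140 - 3.5Q = 111 + 4Q gives Q* = 3.8667, P* = 126.4667.
At the ceiling price 119, quantity supplied is (119 - 111)/4 = 2; supply is the short side, so Q = 2 trades at P = 119.
The demand price at Q = 2 is 133. CS is the trapezoid between demand and 119 over [0, 2]: (1/2)[(140 - 119) + (133 - 119)](2) = 35.

35.00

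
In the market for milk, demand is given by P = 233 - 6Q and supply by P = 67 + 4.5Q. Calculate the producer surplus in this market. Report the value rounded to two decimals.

Set 233 - 6Q = 67 + 4.5Q, which gives 166 = 10.5Q, so Q* = 15.8095 and P* = 233 - 6(15.8095) = 138.1429.
PS is the area between P* and the supply curve from 0 to Q*: (1/2)(15.8095)(71.1429) = 562.3673.

562.37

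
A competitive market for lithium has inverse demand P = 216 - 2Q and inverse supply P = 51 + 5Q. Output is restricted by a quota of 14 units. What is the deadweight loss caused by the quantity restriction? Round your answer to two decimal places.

Unrestricted equilibrium: Q* = (216 - 51)/(2 + 5) = 23.5714.
At Q = 14 the demand price is 216 - 2(14) = 188 and the supply price is 51 + 5(14) = 121.
Deadweight loss is the triangle between the curves from 14 to 23.5714: (1/2)(188 - 121)(23.5714 - 14) = 320.6429.

320.64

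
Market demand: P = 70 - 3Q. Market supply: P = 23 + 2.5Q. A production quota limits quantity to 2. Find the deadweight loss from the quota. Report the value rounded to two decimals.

117.82

Without the quota, 70 - 3Q = 23 + 2.5Q gives Q* = 8.5455.
At Q = 2 the demand price is 70 - 3(2) = 64 and the supply price is 23 + 2.5(2) = 28.
Deadweight loss is the triangle between the curves from 2 to 8.5455: (1/2)(64 - 28)(8.5455 - 2) = 117.8182.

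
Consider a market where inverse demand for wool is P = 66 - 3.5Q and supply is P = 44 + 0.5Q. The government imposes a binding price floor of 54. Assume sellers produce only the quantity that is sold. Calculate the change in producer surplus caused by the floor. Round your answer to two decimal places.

23.78

Without the control, 66 - 3.5Q = 44 + 0.5Q so Q* = 5.5 and P* = 46.75.
At P = 54, buyers demand (66 - 54)/3.5 = 3.4286 while sellers would supply more, so the quantity traded is 3.4286 at price 54.
PS goes from (1/2)(5.5)(2.75) = 7.5625 to 31.3469 (computed as (54 - 44)(3.4286) - (1/2)(0.5)(3.4286)^2), a change of 23.7844.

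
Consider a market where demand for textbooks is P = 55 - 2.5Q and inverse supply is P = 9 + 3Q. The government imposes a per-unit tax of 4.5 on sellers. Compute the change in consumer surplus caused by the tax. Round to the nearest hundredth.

Pre-tax equilibrium: 55 - 2.5Q = 9 + 3Q gives Q* = 8.3636, P* = 34.0909.
With the tax, sellers need 4.5 more per unit: 55 - 2.5Q = 9 + 3Q + 4.5, so Q_t = 7.5455. Buyers pay P_b = 36.1364; sellers receive P_s = P_b - 4.5 = 31.6364.
CS falls from (1/2)(8.3636)(20.9091) = 87.438 to (1/2)(7.5455)(18.8636) = 71.1674, a change of -16.2707.

-16.27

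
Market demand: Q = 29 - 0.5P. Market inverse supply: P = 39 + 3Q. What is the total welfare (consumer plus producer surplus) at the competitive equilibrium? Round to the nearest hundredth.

Rewriting demand in inverse form: P = 58 - 2Q.
Setting demand equal to supply, 19 = 5Q, so Q* = 3.8 and P* = 50.4.
Total surplus is the full triangle between the curves from 0 to Q*: (1/2)(3.8)(58 - 39) = 36.1.

36.10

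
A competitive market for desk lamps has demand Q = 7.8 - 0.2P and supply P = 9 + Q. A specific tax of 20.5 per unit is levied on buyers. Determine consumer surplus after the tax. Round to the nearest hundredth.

Rewriting demand in inverse form: P = 39 - 5Q.
Pre-tax equilibrium: 39 - 5Q = 9 + Q gives Q* = 5, P* = 14.
A tax on buyers shifts demand down by 20.5: (39 - 20.5) - 5Q = 9 + Q, so Q_t = 1.5833. Buyers pay P_b = 31.0833; sellers receive P_s = P_b - 20.5 = 10.5833.
Consumer surplus is the triangle under demand above P_b: (1/2)(1.5833)(39 - 31.0833) = 6.2674.

6.27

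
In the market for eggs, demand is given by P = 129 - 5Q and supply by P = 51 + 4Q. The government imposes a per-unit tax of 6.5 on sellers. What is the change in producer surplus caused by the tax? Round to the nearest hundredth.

-23.99

Without the tax, 129 - 5Q = 51 + 4Q so Q* = 8.6667 and P* = 85.6667.
A tax on sellers shifts supply up by 6.5: 129 - 5Q = 51 + 4Q + 6.5, so Q_t = 7.9444. Buyers pay P_b = 89.2778; sellers receive P_s = P_b - 6.5 = 82.7778.
Producers lose the trapezoid between P_s and P* out to Q_t plus the triangle from Q_t to Q*: change in PS = 126.2284 - 150.2222 = -23.9938.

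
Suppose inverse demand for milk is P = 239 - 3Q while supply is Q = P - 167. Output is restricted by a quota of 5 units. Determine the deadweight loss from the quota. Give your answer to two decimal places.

338.00

Rewriting supply in inverse form: P = 167 + Q.
Without the quota, 239 - 3Q = 167 + Q gives Q* = 18.
At Q = 5 the demand price is 239 - 3(5) = 224 and the supply price is 167 + (5) = 172.
Deadweight loss is the triangle between the curves from 5 to 18: (1/2)(224 - 172)(18 - 5) = 338.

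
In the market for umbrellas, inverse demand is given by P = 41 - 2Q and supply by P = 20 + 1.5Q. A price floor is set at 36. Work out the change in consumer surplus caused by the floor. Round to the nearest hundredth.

-29.75

Without the control, 41 - 2Q = 20 + 1.5Q so Q* = 6 and P* = 29.
At P = 36, buyers demand (41 - 36)/2 = 2.5 while sellers would supply more, so the quantity traded is 2.5 at price 36.
CS goes from (1/2)(6)(12) = 36 to 6.25 (computed as (41 - 36)(2.5) - (1/2)(2)(2.5)^2), a change of -29.75.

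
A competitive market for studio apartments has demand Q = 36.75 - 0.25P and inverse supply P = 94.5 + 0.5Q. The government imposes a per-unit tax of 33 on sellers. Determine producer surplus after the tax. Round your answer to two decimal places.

4.69

Rewriting demand in inverse form: P = 147 - 4Q.
Without the tax, 147 - 4Q = 94.5 + 0.5Q so Q* = 11.6667 and P* = 100.3333.
With the tax, sellers need 33 more per unit: 147 - 4Q = 94.5 + 0.5Q + 33, so Q_t = 4.3333. Buyers pay P_b = 129.6667; sellers receive P_s = P_b - 33 = 96.6667.
Producer surplus is the triangle above supply below P_s: (1/2)(4.3333)(96.6667 - 94.5) = 4.6944.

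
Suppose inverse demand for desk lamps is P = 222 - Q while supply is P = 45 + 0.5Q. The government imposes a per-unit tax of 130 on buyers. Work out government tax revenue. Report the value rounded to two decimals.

4073.33

Without the tax, 222 - Q = 45 + 0.5Q so Q* = 118 and P* = 104.
A tax on buyers shifts demand down by 130: (222 - 130) - Q = 45 + 0.5Q, so Q_t = 31.3333. Buyers pay P_b = 190.6667; sellers receive P_s = P_b - 130 = 60.6667.
Tax revenue = t x Q_t = 130 x 31.3333 = 4073.3333.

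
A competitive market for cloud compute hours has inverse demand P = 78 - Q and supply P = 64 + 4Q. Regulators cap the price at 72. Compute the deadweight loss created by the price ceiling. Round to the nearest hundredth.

1.60

Without the control, 78 - Q = 64 + 4Q so Q* = 2.8 and P* = 75.2.
At P = 72, sellers supply (72 - 64)/4 = 2 while buyers want more, so the quantity traded is 2 at price 72.
At Q = 2 the demand price is 76 and the supply price is 72. Deadweight loss is the triangle between the curves from 2 to 2.8: (1/2)(76 - 72)(2.8 - 2) = 1.6.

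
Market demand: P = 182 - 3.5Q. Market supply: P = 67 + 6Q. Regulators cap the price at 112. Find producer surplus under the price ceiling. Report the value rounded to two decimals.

168.75

Without the control, 182 - 3.5Q = 67 + 6Q so Q* = 12.1053 and P* = 139.6316.
At the ceiling price 112, quantity supplied is (112 - 67)/6 = 7.5; supply is the short side, so Q = 7.5 trades at P = 112.
PS is the triangle above supply below 112: (1/2)(7.5)(112 - 67) = 168.75.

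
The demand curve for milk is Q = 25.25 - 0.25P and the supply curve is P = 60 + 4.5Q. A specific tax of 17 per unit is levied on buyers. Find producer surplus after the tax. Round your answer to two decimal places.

17.94

Rewriting demand in inverse form: P = 101 - 4Q.
Without the tax, 101 - 4Q = 60 + 4.5Q so Q* = 4.8235 and P* = 81.7059.
With the tax, buyers' net willingness to pay falls by 17: (101 - 17) - 4Q = 60 + 4.5Q, so Q_t = 2.8235. Buyers pay P_b = 89.7059; sellers receive P_s = P_b - 17 = 72.7059.
Producer surplus is the triangle above supply below P_s: (1/2)(2.8235)(72.7059 - 60) = 17.9377.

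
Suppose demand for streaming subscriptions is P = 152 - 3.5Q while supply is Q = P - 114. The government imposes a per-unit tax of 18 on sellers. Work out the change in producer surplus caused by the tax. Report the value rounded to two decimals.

-25.78

Rewriting supply in inverse form: P = 114 + Q.
Without the tax, 152 - 3.5Q = 114 + Q so Q* = 8.4444 and P* = 122.4444.
A tax on sellers shifts supply up by 18: 152 - 3.5Q = 114 + Q + 18, so Q_t = 4.4444. Buyers pay P_b = 136.4444; sellers receive P_s = P_b - 18 = 118.4444.
PS falls from (1/2)(8.4444)(8.4444) = 35.6543 to (1/2)(4.4444)(4.4444) = 9.8765, a change of -25.7778.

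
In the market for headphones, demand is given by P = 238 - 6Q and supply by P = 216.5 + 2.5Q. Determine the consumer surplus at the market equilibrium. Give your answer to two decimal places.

19.19

Equilibrium: 238 - 6Q = 216.5 + 2.5Q, so Q* = 2.5294 and P* = 222.8235.
Consumer surplus is the triangle under demand above P*: (1/2)(2.5294)(238 - 222.8235) = (1/2)(2.5294)(15.1765) = 19.1938.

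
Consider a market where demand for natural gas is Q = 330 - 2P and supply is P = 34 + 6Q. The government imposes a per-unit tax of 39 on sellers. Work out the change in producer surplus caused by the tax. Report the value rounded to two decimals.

-617.54

Rewriting demand in inverse form: P = 165 - 0.5Q.
Without the tax, 165 - 0.5Q = 34 + 6Q so Q* = 20.1538 and P* = 154.9231.
A tax on sellers shifts supply up by 39: 165 - 0.5Q = 34 + 6Q + 39, so Q_t = 14.1538. Buyers pay P_b = 157.9231; sellers receive P_s = P_b - 39 = 118.9231.
Producers lose the trapezoid between P_s and P* out to Q_t plus the triangle from Q_t to Q*: change in PS = 600.9941 - 1218.5325 = -617.5385.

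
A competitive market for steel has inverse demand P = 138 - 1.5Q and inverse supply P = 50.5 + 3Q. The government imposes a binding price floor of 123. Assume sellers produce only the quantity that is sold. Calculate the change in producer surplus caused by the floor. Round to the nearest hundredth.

7.87

Free-market equilibrium: 138 - 1.5Q = 50.5 + 3Q gives Q* = 19.4444, P* = 108.8333.
At the floor price 123, quantity demanded is (138 - 123)/1.5 = 10; demand is the short side, so Q = 10 trades at P = 123.
PS goes from (1/2)(19.4444)(58.3333) = 567.1296 to 575 (computed as (123 - 50.5)(10) - (1/2)(3)(10)^2), a change of 7.8704.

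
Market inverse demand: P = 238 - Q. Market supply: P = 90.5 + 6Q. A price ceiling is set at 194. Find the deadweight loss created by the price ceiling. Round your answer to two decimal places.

51.11

Without the control, 238 - Q = 90.5 + 6Q so Q* = 21.0714 and P* = 216.9286.
At P = 194, sellers supply (194 - 90.5)/6 = 17.25 while buyers want more, so the quantity traded is 17.25 at price 194.
At Q = 17.25 the demand price is 220.75 and the supply price is 194. Deadweight loss is the triangle between the curves from 17.25 to 21.0714: (1/2)(220.75 - 194)(21.0714 - 17.25) = 51.1116.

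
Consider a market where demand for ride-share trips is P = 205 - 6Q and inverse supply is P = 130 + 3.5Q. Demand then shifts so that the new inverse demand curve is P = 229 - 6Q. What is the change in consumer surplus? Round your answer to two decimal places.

Initial equilibrium: Q_0 = 7.8947, P_0 = 157.6316; CS_0 = (1/2)(7.8947)(47.3684) = 186.9806, PS_0 = (1/2)(7.8947)(27.6316) = 109.072.
New equilibrium: 229 - 6Q = 130 + 3.5Q gives Q_1 = 10.4211, P_1 = 166.4737; CS_1 = 325.795, PS_1 = 190.0471.
Change in consumer surplus = 325.795 - 186.9806 = 138.8144.

138.81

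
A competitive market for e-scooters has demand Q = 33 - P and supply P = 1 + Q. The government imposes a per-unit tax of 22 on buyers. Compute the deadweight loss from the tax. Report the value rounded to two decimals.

121.00

Rewriting demand in inverse form: P = 33 - Q.
Without the tax, 33 - Q = 1 + Q so Q* = 16 and P* = 17.
A tax on buyers shifts demand down by 22: (33 - 22) - Q = 1 + Q, so Q_t = 5. Buyers pay P_b = 28; sellers receive P_s = P_b - 22 = 6.
The welfare triangle lost has base Q* - Q_t = 11 and height t = 22, so DWL = (1/2)(11)(22) = 121.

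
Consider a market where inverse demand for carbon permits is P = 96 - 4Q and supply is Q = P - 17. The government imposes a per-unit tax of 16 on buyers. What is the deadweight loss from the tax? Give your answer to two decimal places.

25.60

Rewriting supply in inverse form: P = 17 + Q.
Without the tax, 96 - 4Q = 17 + Q so Q* = 15.8 and P* = 32.8.
With the tax, buyers' net willingness to pay falls by 16: (96 - 16) - 4Q = 17 + Q, so Q_t = 12.6. Buyers pay P_b = 45.6; sellers receive P_s = P_b - 16 = 29.6.
Deadweight loss is the triangle between the curves from Q_t to Q*: (1/2)(15.8 - 12.6)(16) = 25.6.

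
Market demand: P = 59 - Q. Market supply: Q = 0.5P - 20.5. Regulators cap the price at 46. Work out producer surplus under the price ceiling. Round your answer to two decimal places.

Rewriting supply in inverse form: P = 41 + 2Q.
Free-market equilibrium: 59 - Q = 41 + 2Q gives Q* = 6, P* = 53.
At P = 46, sellers supply (46 - 41)/2 = 2.5 while buyers want more, so the quantity traded is 2.5 at price 46.
PS is the triangle above supply below 46: (1/2)(2.5)(46 - 41) = 6.25.

6.25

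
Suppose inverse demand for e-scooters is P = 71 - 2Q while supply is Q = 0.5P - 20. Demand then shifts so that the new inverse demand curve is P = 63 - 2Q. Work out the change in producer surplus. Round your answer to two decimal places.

-27.00

Rewriting supply in inverse form: P = 40 + 2Q.
Initial equilibrium: Q_0 = 7.75, P_0 = 55.5; CS_0 = (1/2)(7.75)(15.5) = 60.0625, PS_0 = (1/2)(7.75)(15.5) = 60.0625.
New equilibrium: 63 - 2Q = 40 + 2Q gives Q_1 = 5.75, P_1 = 51.5; CS_1 = 33.0625, PS_1 = 33.0625.
Change in producer surplus = 33.0625 - 60.0625 = -27.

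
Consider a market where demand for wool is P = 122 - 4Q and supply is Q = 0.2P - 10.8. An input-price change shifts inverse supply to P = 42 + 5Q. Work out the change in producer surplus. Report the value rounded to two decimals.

54.81

Rewriting supply in inverse form: P = 54 + 5Q.
Initial equilibrium: Q_0 = 7.5556, P_0 = 91.7778; CS_0 = (1/2)(7.5556)(30.2222) = 114.1728, PS_0 = (1/2)(7.5556)(37.7778) = 142.716.
New equilibrium: 122 - 4Q = 42 + 5Q gives Q_1 = 8.8889, P_1 = 86.4444; CS_1 = 158.0247, PS_1 = 197.5309.
Change in producer surplus = 197.5309 - 142.716 = 54.8148.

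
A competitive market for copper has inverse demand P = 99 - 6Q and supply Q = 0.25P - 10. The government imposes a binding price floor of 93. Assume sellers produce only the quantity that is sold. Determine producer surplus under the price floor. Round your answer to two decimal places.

Rewriting supply in inverse form: P = 40 + 4Q.
Free-market equilibrium: 99 - 6Q = 40 + 4Q gives Q* = 5.9, P* = 63.6.
At P = 93, buyers demand (99 - 93)/6 = 1 while sellers would supply more, so the quantity traded is 1 at price 93.
The supply price at Q = 1 is 44. PS is the trapezoid between 93 and supply over [0, 1]: (1/2)[(93 - 40) + (93 - 44)](1) = 51.

51.00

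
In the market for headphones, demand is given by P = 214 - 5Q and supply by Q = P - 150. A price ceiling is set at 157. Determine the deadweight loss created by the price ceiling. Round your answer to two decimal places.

Rewriting supply in inverse form: P = 150 + Q.
Free-market equilibrium: 214 - 5Q = 150 + Q gives Q* = 10.6667, P* = 160.6667.
At P = 157, sellers supply (157 - 150)/1 = 7 while buyers want more, so the quantity traded is 7 at price 157.
The lost-trades triangle has base Q* - 7 = 3.6667 and height equal to the gap between the curves at Q = 7, which is 179 - 157 = 22. DWL = (1/2)(3.6667)(22) = 40.3333.

40.33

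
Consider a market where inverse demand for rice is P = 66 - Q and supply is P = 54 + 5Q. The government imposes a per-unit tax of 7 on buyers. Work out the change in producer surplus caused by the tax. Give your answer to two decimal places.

-8.26

Without the tax, 66 - Q = 54 + 5Q so Q* = 2 and P* = 64.
With the tax, buyers' net willingness to pay falls by 7: (66 - 7) - Q = 54 + 5Q, so Q_t = 0.8333. Buyers pay P_b = 65.1667; sellers receive P_s = P_b - 7 = 58.1667.
PS falls from (1/2)(2)(10) = 10 to (1/2)(0.8333)(4.1667) = 1.7361, a change of -8.2639.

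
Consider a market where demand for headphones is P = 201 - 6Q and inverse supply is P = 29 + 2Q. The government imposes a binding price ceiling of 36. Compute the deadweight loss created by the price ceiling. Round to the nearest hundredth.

1296.00

Without the control, 201 - 6Q = 29 + 2Q so Q* = 21.5 and P* = 72.
At the ceiling price 36, quantity supplied is (36 - 29)/2 = 3.5; supply is the short side, so Q = 3.5 trades at P = 36.
At Q = 3.5 the demand price is 180 and the supply price is 36. Deadweight loss is the triangle between the curves from 3.5 to 21.5: (1/2)(180 - 36)(21.5 - 3.5) = 1296.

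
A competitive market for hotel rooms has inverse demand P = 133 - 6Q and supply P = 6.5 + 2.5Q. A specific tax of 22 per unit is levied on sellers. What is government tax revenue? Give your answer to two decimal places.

270.47

Pre-tax equilibrium: 133 - 6Q = 6.5 + 2.5Q gives Q* = 14.8824, P* = 43.7059.
With the tax, sellers need 22 more per unit: 133 - 6Q = 6.5 + 2.5Q + 22, so Q_t = 12.2941. Buyers pay P_b = 59.2353; sellers receive P_s = P_b - 22 = 37.2353.
Revenue is the tax times quantity traded: 22 x 12.2941 = 270.4706.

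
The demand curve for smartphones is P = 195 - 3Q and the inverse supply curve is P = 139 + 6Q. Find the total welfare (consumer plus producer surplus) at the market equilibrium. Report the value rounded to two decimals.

Setting demand equal to supply, 56 = 9Q, so Q* = 6.2222 and P* = 176.3333.
CS = (1/2)(6.2222)(18.6667) = 58.0741 and PS = (1/2)(6.2222)(37.3333) = 116.1481, so total surplus = 174.2222.

174.22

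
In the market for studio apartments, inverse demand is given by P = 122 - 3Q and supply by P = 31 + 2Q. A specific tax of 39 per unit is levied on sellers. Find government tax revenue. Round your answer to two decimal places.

Pre-tax equilibrium: 122 - 3Q = 31 + 2Q gives Q* = 18.2, P* = 67.4.
A tax on sellers shifts supply up by 39: 122 - 3Q = 31 + 2Q + 39, so Q_t = 10.4. Buyers pay P_b = 90.8; sellers receive P_s = P_b - 39 = 51.8.
Tax revenue = t x Q_t = 39 x 10.4 = 405.6.

405.60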